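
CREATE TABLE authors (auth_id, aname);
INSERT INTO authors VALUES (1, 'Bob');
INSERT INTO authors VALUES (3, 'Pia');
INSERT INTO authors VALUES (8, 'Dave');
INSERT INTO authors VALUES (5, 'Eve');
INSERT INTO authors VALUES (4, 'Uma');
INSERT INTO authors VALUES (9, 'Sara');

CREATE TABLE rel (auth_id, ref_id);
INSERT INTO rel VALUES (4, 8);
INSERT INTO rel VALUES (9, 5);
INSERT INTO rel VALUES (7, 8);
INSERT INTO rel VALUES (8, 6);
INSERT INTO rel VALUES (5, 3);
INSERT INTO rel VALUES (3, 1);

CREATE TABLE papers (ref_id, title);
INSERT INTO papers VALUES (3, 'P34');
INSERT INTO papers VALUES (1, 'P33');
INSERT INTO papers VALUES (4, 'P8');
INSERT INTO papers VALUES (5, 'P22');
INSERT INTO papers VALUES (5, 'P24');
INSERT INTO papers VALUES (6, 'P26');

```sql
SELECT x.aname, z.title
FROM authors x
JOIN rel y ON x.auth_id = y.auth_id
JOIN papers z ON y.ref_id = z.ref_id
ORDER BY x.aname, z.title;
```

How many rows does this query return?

Joins associate left-to-right: authors INNER JOIN rel on auth_id gives 5 intermediate row(s).
Then INNER JOIN `papers z` on ref_id: keep only rows whose y.ref_id appears in z.
Result: 5 row(s).

5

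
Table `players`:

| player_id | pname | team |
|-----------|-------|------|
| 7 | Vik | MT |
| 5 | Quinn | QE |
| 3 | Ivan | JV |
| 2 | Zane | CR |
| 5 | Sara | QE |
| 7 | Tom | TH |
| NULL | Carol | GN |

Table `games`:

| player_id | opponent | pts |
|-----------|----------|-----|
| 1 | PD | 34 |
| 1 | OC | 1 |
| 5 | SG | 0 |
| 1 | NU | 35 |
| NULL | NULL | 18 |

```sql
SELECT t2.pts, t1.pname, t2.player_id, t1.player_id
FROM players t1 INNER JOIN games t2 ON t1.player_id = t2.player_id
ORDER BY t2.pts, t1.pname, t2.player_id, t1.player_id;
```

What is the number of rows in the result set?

2

INNER JOIN keeps only pairs where the ON condition holds.
Matching on t1.player_id = t2.player_id. A NULL in a compared column never satisfies the condition.
- t1 (player_id=7) has no partner → excluded.
- t1 (player_id=5) pairs with 1 row(s) of t2.
- t1 (player_id=3) has no partner → excluded.
- t1 (player_id=2) has no partner → excluded.
- t1 (player_id=5) pairs with 1 row(s) of t2.
- t1 (player_id=7) has no partner → excluded.
- t1 (player_id=NULL) has no partner → excluded.
Total: 2 rows.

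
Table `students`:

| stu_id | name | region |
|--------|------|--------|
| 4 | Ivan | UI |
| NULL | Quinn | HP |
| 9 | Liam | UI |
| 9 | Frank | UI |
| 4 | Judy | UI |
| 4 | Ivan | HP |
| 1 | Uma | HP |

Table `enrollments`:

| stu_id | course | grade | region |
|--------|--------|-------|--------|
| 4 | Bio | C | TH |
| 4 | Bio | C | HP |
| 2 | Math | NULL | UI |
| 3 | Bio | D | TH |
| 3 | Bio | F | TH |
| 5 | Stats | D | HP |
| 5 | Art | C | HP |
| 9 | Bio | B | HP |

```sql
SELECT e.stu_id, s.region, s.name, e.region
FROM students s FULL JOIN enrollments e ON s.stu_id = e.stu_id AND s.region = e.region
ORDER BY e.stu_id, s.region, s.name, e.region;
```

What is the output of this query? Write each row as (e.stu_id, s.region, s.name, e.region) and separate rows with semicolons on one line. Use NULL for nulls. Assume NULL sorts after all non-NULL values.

(2, NULL, NULL, UI); (3, NULL, NULL, TH); (3, NULL, NULL, TH); (4, HP, Ivan, HP); (4, NULL, NULL, TH); (5, NULL, NULL, HP); (5, NULL, NULL, HP); (9, NULL, NULL, HP); (NULL, HP, Quinn, NULL); (NULL, HP, Uma, NULL); (NULL, UI, Frank, NULL); (NULL, UI, Ivan, NULL); (NULL, UI, Judy, NULL); (NULL, UI, Liam, NULL)

FULL OUTER JOIN keeps every row from both sides; unmatched rows get NULL for the other side's columns.
Matching on s.stu_id = e.stu_id AND s.region = e.region. A NULL in a compared column never satisfies the condition.
- stu_id=4, region=UI: no e row matches, row kept with e columns NULL.
- stu_id=NULL, region=HP: no e row matches, row kept with e columns NULL.
- stu_id=9, region=UI: no e row matches, row kept with e columns NULL.
- stu_id=9, region=UI: no e row matches, row kept with e columns NULL.
- stu_id=4, region=UI: no e row matches, row kept with e columns NULL.
- stu_id=4, region=HP: 1 matching e row(s), so 1 row(s) emitted.
- stu_id=1, region=HP: no e row matches, row kept with e columns NULL.
- 7 e row(s) had no s match → kept, s columns NULL.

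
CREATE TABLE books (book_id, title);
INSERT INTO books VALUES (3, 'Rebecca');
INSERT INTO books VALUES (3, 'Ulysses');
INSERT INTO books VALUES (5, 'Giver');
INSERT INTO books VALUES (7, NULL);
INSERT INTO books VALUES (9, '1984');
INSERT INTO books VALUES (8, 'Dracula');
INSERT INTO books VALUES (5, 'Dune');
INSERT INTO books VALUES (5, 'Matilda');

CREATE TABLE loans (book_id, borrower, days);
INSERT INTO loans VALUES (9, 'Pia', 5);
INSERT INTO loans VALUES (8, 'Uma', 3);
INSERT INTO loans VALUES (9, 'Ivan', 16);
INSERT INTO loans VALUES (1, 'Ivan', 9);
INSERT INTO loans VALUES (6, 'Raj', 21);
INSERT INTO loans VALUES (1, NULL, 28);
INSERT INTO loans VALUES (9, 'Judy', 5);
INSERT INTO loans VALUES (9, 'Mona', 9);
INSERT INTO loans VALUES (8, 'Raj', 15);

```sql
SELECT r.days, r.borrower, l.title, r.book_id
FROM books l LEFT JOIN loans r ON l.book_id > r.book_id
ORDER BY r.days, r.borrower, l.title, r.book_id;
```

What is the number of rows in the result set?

21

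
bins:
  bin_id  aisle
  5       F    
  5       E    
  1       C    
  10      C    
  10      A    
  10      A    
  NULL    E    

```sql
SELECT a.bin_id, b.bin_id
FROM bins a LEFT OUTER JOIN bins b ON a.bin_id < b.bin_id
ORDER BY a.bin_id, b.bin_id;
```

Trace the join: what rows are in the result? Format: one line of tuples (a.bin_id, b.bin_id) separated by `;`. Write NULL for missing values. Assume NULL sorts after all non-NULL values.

LEFT JOIN keeps every row from `bins a`; unmatched rows get NULL for `bins b`'s columns.
Matching on a.bin_id < b.bin_id. A NULL in a compared column never satisfies the condition.
Matched pairs: 11; unmatched a rows kept: 4.

(1, 5); (1, 5); (1, 10); (1, 10); (1, 10); (5, 10); (5, 10); (5, 10); (5, 10); (5, 10); (5, 10); (10, NULL); (10, NULL); (10, NULL); (NULL, NULL)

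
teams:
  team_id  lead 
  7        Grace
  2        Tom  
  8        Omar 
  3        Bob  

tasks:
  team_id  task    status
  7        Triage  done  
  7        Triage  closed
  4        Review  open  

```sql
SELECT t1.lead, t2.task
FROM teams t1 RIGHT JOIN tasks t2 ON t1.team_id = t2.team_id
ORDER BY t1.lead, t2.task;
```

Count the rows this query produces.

3

RIGHT JOIN keeps every row from `tasks`; unmatched rows get NULL for `teams`'s columns.
Matching on t1.team_id = t2.team_id.
- team_id=7: 2 matching t2 row(s), so 2 row(s) emitted.
- team_id=2: no matching t2 row.
- team_id=8: no matching t2 row.
- team_id=3: no matching t2 row.
- 1 row(s) from t2 found no t1 partner → padded with NULL.
Total: 2 matched + 1 padded = 3 rows.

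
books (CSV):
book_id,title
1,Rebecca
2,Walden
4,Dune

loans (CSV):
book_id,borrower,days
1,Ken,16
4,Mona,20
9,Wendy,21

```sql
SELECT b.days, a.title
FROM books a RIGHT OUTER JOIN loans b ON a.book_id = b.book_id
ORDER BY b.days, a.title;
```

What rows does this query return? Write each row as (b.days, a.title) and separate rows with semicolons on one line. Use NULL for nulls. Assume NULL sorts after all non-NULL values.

(16, Rebecca); (20, Dune); (21, NULL)

RIGHT JOIN keeps every row from `loans`; unmatched rows get NULL for `books`'s columns.
Matching on a.book_id = b.book_id.
- a[0] book_id=1 → 1 match(es) in b → 1 row(s).
- a[1] book_id=2 → no match.
- a[2] book_id=4 → 1 match(es) in b → 1 row(s).
- plus 1 unmatched b row(s), each kept with NULL a columns.
After projecting and ordering:
b.days | a.title
16 | Rebecca
20 | Dune
21 | NULL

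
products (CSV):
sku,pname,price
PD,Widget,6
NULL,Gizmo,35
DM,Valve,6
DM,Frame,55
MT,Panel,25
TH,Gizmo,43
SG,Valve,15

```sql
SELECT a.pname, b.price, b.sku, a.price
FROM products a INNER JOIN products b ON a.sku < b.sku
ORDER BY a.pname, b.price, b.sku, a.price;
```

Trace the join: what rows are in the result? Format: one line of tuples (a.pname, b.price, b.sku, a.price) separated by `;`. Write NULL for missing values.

INNER JOIN keeps only pairs where the ON condition holds.
Matching on a.sku < b.sku. A NULL in a compared column never satisfies the condition.
Matched pairs: 14.

(Frame, 6, PD, 55); (Frame, 15, SG, 55); (Frame, 25, MT, 55); (Frame, 43, TH, 55); (Panel, 6, PD, 25); (Panel, 15, SG, 25); (Panel, 43, TH, 25); (Valve, 6, PD, 6); (Valve, 15, SG, 6); (Valve, 25, MT, 6); (Valve, 43, TH, 6); (Valve, 43, TH, 15); (Widget, 15, SG, 6); (Widget, 43, TH, 6)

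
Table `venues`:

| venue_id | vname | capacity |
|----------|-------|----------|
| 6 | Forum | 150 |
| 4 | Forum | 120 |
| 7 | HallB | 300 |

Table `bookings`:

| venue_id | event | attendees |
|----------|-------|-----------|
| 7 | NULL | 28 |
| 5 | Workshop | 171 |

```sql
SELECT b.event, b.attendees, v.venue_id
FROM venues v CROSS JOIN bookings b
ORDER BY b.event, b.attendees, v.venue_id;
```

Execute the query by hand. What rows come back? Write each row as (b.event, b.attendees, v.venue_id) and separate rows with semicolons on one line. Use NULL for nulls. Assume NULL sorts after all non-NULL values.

(Workshop, 171, 4); (Workshop, 171, 6); (Workshop, 171, 7); (NULL, 28, 4); (NULL, 28, 6); (NULL, 28, 7)

CROSS JOIN pairs every row of `venues` with every row of `bookings`: 3 × 2 = 6 rows.
After projecting and ordering:
b.event | b.attendees | v.venue_id
Workshop | 171 | 4
Workshop | 171 | 6
Workshop | 171 | 7
NULL | 28 | 4
NULL | 28 | 6
NULL | 28 | 7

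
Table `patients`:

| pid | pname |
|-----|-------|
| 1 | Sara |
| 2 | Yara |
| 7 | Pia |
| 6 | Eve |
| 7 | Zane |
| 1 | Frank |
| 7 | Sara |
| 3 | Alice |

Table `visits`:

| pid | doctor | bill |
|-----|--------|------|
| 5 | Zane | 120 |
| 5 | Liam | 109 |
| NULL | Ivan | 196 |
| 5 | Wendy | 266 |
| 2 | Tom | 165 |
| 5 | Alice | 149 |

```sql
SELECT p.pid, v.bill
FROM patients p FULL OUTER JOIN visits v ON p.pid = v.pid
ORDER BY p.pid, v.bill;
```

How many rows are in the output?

FULL OUTER JOIN keeps every row from both sides; unmatched rows get NULL for the other side's columns.
Matching on p.pid = v.pid. A NULL in a compared column never satisfies the condition.
- p row (pid=1): no match → kept, v columns NULL.
- p row (pid=2): matches 1 v row(s) → 1 output row(s).
- p row (pid=7): no match → kept, v columns NULL.
- p row (pid=6): no match → kept, v columns NULL.
- p row (pid=7): no match → kept, v columns NULL.
- p row (pid=1): no match → kept, v columns NULL.
- p row (pid=7): no match → kept, v columns NULL.
- p row (pid=3): no match → kept, v columns NULL.
- plus 5 unmatched v row(s), each kept with NULL p columns.
Total: 1 matched + 12 padded = 13 rows.

13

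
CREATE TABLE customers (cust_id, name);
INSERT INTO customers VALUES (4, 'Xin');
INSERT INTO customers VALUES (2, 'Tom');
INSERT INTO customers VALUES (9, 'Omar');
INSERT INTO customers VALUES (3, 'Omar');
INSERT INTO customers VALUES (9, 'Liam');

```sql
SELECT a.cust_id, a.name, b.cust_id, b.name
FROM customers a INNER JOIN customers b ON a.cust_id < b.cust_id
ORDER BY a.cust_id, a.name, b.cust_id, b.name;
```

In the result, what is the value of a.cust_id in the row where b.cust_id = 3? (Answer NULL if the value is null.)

2

INNER JOIN keeps only pairs where the ON condition holds.
Matching on a.cust_id < b.cust_id.
- a[0] cust_id=4 → 2 match(es) in b → 2 row(s).
- a[1] cust_id=2 → 4 match(es) in b → 4 row(s).
- a[2] cust_id=9 → no match; dropped.
- a[3] cust_id=3 → 3 match(es) in b → 3 row(s).
- a[4] cust_id=9 → no match; dropped.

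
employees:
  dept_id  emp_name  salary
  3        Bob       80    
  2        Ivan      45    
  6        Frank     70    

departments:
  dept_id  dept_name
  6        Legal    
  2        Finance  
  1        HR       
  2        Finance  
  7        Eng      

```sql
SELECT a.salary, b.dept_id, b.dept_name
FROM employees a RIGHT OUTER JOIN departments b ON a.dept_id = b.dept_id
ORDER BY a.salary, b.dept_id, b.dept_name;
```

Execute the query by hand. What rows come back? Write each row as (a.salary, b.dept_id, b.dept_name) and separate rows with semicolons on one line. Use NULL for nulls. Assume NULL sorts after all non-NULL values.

(45, 2, Finance); (45, 2, Finance); (70, 6, Legal); (NULL, 1, HR); (NULL, 7, Eng)

RIGHT JOIN keeps every row from `departments`; unmatched rows get NULL for `employees`'s columns.
Matching on a.dept_id = b.dept_id.
- a (dept_id=3) has no partner in b.
- a (dept_id=2) pairs with 2 row(s) of b.
- a (dept_id=6) pairs with 1 row(s) of b.
- 2 b row(s) had no a match → kept, a columns NULL.
After projecting and ordering:
a.salary | b.dept_id | b.dept_name
45 | 2 | Finance
45 | 2 | Finance
70 | 6 | Legal
NULL | 1 | HR
NULL | 7 | Eng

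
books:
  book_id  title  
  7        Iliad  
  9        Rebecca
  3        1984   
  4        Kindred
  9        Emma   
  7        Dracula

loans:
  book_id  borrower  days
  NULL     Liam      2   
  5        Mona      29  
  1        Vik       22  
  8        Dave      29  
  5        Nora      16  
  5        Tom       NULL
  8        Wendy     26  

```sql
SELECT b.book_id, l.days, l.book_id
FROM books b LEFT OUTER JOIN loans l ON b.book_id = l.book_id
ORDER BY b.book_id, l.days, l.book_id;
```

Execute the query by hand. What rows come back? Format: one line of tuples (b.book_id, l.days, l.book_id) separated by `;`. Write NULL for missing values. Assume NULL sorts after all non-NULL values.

(3, NULL, NULL); (4, NULL, NULL); (7, NULL, NULL); (7, NULL, NULL); (9, NULL, NULL); (9, NULL, NULL)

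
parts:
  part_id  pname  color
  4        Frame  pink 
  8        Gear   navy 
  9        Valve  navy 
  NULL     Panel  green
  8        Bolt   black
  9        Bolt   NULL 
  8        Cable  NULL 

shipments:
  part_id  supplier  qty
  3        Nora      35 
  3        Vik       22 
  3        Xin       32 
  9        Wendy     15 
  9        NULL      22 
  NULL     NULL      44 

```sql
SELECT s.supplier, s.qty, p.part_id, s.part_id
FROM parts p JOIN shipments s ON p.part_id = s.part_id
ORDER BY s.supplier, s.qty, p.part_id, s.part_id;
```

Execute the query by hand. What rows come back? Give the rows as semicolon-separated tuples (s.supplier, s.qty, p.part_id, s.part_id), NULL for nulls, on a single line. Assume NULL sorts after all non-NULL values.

INNER JOIN keeps only pairs where the ON condition holds.
Matching on p.part_id = s.part_id. A NULL in a compared column never satisfies the condition.
Matched pairs: 4.

(Wendy, 15, 9, 9); (Wendy, 15, 9, 9); (NULL, 22, 9, 9); (NULL, 22, 9, 9)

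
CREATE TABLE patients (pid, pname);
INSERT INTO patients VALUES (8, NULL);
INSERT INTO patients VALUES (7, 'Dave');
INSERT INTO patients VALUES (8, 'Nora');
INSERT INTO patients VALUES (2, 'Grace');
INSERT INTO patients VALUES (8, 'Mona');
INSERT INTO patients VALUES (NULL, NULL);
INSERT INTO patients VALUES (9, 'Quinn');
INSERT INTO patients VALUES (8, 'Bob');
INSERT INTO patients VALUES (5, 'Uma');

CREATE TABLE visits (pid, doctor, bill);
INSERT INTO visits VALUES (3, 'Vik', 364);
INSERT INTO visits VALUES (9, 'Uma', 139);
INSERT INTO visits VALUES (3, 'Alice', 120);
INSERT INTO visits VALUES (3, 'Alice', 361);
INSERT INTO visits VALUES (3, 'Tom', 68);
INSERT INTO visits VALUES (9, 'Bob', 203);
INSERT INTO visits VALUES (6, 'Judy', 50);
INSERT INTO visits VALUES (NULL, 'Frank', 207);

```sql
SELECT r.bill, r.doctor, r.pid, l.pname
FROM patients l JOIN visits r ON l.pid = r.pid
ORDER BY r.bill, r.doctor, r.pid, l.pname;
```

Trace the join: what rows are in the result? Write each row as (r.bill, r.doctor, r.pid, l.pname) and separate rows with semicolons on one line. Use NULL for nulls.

INNER JOIN keeps only pairs where the ON condition holds.
Matching on l.pid = r.pid. A NULL in a compared column never satisfies the condition.
- l row (pid=8): no match → dropped.
- l row (pid=7): no match → dropped.
- l row (pid=8): no match → dropped.
- l row (pid=2): no match → dropped.
- l row (pid=8): no match → dropped.
- l row (pid=NULL): no match → dropped.
- l row (pid=9): matches 2 r row(s) → 2 output row(s).
- l row (pid=8): no match → dropped.
- l row (pid=5): no match → dropped.
After projecting and ordering:
r.bill | r.doctor | r.pid | l.pname
139 | Uma | 9 | Quinn
203 | Bob | 9 | Quinn

(139, Uma, 9, Quinn); (203, Bob, 9, Quinn)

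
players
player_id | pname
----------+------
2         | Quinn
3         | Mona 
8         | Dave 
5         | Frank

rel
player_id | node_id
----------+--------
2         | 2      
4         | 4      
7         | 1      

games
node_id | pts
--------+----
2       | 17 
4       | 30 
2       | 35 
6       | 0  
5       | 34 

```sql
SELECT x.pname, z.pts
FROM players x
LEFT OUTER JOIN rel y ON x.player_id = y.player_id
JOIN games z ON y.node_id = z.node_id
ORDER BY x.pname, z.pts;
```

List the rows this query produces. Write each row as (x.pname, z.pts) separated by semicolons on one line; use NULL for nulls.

Evaluate left to right. First `players x LEFT JOIN rel y` on player_id: 4 row(s).
Then INNER JOIN `games z` on node_id: keep only rows whose y.node_id appears in z.

(Quinn, 17); (Quinn, 35)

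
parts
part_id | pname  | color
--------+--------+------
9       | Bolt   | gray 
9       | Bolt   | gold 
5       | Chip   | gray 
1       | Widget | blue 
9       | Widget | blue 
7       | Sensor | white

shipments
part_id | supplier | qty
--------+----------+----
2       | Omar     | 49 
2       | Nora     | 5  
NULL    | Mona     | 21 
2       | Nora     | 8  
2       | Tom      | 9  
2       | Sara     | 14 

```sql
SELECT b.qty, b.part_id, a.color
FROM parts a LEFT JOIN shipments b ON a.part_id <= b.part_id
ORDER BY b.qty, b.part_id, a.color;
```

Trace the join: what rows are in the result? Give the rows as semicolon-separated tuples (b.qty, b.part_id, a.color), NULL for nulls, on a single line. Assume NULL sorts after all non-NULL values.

LEFT JOIN keeps every row from `parts`; unmatched rows get NULL for `shipments`'s columns.
Matching on a.part_id <= b.part_id. A NULL in a compared column never satisfies the condition.
- a row (part_id=9): no match → kept, b columns NULL.
- a row (part_id=9): no match → kept, b columns NULL.
- a row (part_id=5): no match → kept, b columns NULL.
- a row (part_id=1): matches 5 b row(s) → 5 output row(s).
- a row (part_id=9): no match → kept, b columns NULL.
- a row (part_id=7): no match → kept, b columns NULL.
After projecting and ordering:
b.qty | b.part_id | a.color
5 | 2 | blue
8 | 2 | blue
9 | 2 | blue
14 | 2 | blue
49 | 2 | blue
NULL | NULL | blue
NULL | NULL | gold
NULL | NULL | gray
NULL | NULL | gray
NULL | NULL | white

(5, 2, blue); (8, 2, blue); (9, 2, blue); (14, 2, blue); (49, 2, blue); (NULL, NULL, blue); (NULL, NULL, gold); (NULL, NULL, gray); (NULL, NULL, gray); (NULL, NULL, white)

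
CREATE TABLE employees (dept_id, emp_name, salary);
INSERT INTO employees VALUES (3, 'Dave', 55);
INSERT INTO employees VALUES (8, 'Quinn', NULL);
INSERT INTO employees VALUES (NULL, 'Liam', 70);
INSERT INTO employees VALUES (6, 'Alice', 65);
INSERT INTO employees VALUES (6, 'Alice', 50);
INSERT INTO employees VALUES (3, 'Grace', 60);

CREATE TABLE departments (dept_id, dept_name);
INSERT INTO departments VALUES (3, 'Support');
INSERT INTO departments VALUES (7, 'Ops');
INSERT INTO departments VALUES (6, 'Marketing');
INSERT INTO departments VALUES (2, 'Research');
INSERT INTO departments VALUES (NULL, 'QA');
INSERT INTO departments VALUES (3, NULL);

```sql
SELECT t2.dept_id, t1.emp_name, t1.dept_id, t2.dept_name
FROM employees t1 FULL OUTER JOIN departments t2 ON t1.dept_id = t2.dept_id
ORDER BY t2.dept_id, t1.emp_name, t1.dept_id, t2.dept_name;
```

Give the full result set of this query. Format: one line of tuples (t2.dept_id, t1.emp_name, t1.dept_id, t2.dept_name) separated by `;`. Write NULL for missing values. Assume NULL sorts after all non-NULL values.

FULL OUTER JOIN keeps every row from both sides; unmatched rows get NULL for the other side's columns.
Matching on t1.dept_id = t2.dept_id. A NULL in a compared column never satisfies the condition.
- t1 (dept_id=3) pairs with 2 row(s) of t2.
- t1 (dept_id=8) has no partner → padded with NULL.
- t1 (dept_id=NULL) has no partner → padded with NULL.
- t1 (dept_id=6) pairs with 1 row(s) of t2.
- t1 (dept_id=6) pairs with 1 row(s) of t2.
- t1 (dept_id=3) pairs with 2 row(s) of t2.
- 3 t2 row(s) had no t1 match → kept, t1 columns NULL.

(2, NULL, NULL, Research); (3, Dave, 3, Support); (3, Dave, 3, NULL); (3, Grace, 3, Support); (3, Grace, 3, NULL); (6, Alice, 6, Marketing); (6, Alice, 6, Marketing); (7, NULL, NULL, Ops); (NULL, Liam, NULL, NULL); (NULL, Quinn, 8, NULL); (NULL, NULL, NULL, QA)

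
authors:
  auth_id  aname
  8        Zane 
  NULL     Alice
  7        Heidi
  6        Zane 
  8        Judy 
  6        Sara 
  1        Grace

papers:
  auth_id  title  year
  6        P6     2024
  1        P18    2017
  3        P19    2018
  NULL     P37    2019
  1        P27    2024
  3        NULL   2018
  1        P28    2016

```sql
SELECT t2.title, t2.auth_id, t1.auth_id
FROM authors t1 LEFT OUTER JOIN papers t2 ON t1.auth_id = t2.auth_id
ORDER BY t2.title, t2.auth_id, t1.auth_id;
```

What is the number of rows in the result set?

9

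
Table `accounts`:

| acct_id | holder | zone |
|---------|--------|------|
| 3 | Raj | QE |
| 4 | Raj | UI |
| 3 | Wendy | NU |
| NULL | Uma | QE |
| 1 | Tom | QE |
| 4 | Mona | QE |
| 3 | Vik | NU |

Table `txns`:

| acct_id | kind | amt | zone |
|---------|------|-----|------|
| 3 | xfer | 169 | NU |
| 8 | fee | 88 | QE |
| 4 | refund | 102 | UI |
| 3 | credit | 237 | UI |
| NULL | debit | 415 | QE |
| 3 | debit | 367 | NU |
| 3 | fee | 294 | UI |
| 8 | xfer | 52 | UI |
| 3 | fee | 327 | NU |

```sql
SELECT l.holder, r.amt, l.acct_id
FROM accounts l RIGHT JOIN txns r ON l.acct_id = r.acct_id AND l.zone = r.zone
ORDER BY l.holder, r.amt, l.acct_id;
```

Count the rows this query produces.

12

RIGHT JOIN keeps every row from `txns`; unmatched rows get NULL for `accounts`'s columns.
Matching on l.acct_id = r.acct_id AND l.zone = r.zone. A NULL in a compared column never satisfies the condition.
- l[0] acct_id=3, zone=QE → no match.
- l[1] acct_id=4, zone=UI → 1 match(es) in r → 1 row(s).
- l[2] acct_id=3, zone=NU → 3 match(es) in r → 3 row(s).
- l[3] acct_id=NULL, zone=QE → no match.
- l[4] acct_id=1, zone=QE → no match.
- l[5] acct_id=4, zone=QE → no match.
- l[6] acct_id=3, zone=NU → 3 match(es) in r → 3 row(s).
- 5 row(s) from r found no l partner → padded with NULL.
Total: 7 matched + 5 padded = 12 rows.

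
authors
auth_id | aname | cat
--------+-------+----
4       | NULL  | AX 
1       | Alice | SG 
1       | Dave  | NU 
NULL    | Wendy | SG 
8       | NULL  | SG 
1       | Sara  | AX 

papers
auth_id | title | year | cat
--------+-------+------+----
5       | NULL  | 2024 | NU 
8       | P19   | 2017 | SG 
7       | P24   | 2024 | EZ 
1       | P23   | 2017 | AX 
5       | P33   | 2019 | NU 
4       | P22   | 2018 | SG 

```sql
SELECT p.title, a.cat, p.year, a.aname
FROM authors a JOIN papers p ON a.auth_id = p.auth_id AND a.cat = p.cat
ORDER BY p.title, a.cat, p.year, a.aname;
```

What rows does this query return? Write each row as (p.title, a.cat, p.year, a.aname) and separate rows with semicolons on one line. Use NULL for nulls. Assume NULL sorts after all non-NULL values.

(P19, SG, 2017, NULL); (P23, AX, 2017, Sara)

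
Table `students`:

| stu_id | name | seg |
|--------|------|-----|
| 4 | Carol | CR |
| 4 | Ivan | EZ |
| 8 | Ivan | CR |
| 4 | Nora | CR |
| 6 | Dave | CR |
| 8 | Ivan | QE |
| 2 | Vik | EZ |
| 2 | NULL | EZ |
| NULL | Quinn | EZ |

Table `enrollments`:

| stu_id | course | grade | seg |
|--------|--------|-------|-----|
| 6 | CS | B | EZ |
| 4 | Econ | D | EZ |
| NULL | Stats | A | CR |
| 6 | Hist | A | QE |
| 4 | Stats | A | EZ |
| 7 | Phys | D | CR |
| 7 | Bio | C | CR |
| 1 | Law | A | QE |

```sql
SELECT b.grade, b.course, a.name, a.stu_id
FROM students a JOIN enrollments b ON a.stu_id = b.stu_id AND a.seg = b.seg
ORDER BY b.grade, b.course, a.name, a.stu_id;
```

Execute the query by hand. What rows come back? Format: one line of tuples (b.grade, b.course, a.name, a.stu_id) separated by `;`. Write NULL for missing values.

INNER JOIN keeps only pairs where the ON condition holds.
Matching on a.stu_id = b.stu_id AND a.seg = b.seg. A NULL in a compared column never satisfies the condition.
- a row (stu_id=4, seg=CR): no match → dropped.
- a row (stu_id=4, seg=EZ): matches 2 b row(s) → 2 output row(s).
- a row (stu_id=8, seg=CR): no match → dropped.
- a row (stu_id=4, seg=CR): no match → dropped.
- a row (stu_id=6, seg=CR): no match → dropped.
- a row (stu_id=8, seg=QE): no match → dropped.
- a row (stu_id=2, seg=EZ): no match → dropped.
- a row (stu_id=2, seg=EZ): no match → dropped.
- a row (stu_id=NULL, seg=EZ): no match → dropped.
After projecting and ordering:
b.grade | b.course | a.name | a.stu_id
A | Stats | Ivan | 4
D | Econ | Ivan | 4

(A, Stats, Ivan, 4); (D, Econ, Ivan, 4)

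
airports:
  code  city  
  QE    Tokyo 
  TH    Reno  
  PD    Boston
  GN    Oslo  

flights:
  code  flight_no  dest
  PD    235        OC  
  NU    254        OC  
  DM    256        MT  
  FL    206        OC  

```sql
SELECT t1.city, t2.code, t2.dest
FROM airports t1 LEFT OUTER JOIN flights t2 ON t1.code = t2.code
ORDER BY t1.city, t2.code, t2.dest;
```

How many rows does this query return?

LEFT JOIN keeps every row from `airports`; unmatched rows get NULL for `flights`'s columns.
Matching on t1.code = t2.code.
- t1 (code=QE) has no partner → padded with NULL.
- t1 (code=TH) has no partner → padded with NULL.
- t1 (code=PD) pairs with 1 row(s) of t2.
- t1 (code=GN) has no partner → padded with NULL.
Total: 1 matched + 3 padded = 4 rows.

4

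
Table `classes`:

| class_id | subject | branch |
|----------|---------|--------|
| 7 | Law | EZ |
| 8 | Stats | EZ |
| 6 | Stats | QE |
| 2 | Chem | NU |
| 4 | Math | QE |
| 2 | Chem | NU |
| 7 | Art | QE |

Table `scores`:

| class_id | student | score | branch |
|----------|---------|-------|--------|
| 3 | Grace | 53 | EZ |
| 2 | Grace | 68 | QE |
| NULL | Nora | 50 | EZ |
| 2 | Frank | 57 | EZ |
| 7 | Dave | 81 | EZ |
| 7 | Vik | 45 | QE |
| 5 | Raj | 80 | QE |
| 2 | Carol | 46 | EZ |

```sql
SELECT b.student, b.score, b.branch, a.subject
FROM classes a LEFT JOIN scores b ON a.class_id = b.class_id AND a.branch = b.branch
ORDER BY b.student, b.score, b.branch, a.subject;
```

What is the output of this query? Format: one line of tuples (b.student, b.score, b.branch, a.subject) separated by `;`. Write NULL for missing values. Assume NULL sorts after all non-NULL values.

LEFT JOIN keeps every row from `classes`; unmatched rows get NULL for `scores`'s columns.
Matching on a.class_id = b.class_id AND a.branch = b.branch. A NULL in a compared column never satisfies the condition.
- class_id=7, branch=EZ: 1 matching b row(s), so 1 row(s) emitted.
- class_id=8, branch=EZ: no b row matches, row kept with b columns NULL.
- class_id=6, branch=QE: no b row matches, row kept with b columns NULL.
- class_id=2, branch=NU: no b row matches, row kept with b columns NULL.
- class_id=4, branch=QE: no b row matches, row kept with b columns NULL.
- class_id=2, branch=NU: no b row matches, row kept with b columns NULL.
- class_id=7, branch=QE: 1 matching b row(s), so 1 row(s) emitted.
After projecting and ordering:
b.student | b.score | b.branch | a.subject
Dave | 81 | EZ | Law
Vik | 45 | QE | Art
NULL | NULL | NULL | Chem
NULL | NULL | NULL | Chem
NULL | NULL | NULL | Math
NULL | NULL | NULL | Stats
NULL | NULL | NULL | Stats

(Dave, 81, EZ, Law); (Vik, 45, QE, Art); (NULL, NULL, NULL, Chem); (NULL, NULL, NULL, Chem); (NULL, NULL, NULL, Math); (NULL, NULL, NULL, Stats); (NULL, NULL, NULL, Stats)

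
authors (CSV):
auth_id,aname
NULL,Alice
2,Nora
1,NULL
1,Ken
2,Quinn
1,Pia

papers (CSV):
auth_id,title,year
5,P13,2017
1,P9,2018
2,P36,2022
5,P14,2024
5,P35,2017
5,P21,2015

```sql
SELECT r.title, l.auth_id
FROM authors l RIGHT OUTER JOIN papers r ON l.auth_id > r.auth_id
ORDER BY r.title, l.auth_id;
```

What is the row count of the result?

RIGHT JOIN keeps every row from `papers`; unmatched rows get NULL for `authors`'s columns.
Matching on l.auth_id > r.auth_id. A NULL in a compared column never satisfies the condition.
- l[0] auth_id=NULL → no match.
- l[1] auth_id=2 → 1 match(es) in r → 1 row(s).
- l[2] auth_id=1 → no match.
- l[3] auth_id=1 → no match.
- l[4] auth_id=2 → 1 match(es) in r → 1 row(s).
- l[5] auth_id=1 → no match.
- 5 row(s) from r found no l partner → padded with NULL.
Total: 2 matched + 5 padded = 7 rows.

7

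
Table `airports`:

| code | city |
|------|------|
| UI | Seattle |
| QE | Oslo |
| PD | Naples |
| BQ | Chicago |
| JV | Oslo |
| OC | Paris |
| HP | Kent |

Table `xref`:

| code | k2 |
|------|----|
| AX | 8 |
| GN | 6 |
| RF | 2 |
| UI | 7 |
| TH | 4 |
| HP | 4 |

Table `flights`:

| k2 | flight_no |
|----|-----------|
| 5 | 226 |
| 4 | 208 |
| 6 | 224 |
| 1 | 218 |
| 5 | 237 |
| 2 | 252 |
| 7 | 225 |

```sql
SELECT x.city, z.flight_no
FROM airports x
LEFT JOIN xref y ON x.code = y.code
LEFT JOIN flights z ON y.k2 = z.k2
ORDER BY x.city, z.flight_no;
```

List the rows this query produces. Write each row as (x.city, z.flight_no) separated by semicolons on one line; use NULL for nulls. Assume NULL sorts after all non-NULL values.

(Chicago, NULL); (Kent, 208); (Naples, NULL); (Oslo, NULL); (Oslo, NULL); (Paris, NULL); (Seattle, 225)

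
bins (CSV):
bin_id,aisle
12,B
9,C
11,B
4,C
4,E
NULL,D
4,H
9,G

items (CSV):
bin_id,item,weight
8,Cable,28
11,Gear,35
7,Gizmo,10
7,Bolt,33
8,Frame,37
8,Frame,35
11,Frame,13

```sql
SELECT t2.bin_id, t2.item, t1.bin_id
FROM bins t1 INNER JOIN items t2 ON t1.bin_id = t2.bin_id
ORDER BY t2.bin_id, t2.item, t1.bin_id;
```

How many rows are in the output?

2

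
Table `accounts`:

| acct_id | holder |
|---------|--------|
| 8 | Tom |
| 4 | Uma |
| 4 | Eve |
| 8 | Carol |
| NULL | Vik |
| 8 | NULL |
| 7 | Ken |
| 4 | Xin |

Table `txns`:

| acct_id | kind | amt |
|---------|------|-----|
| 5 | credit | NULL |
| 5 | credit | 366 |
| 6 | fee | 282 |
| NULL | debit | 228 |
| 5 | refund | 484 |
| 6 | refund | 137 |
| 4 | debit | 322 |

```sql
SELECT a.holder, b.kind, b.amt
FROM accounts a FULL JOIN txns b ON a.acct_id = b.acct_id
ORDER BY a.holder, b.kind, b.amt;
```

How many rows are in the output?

FULL OUTER JOIN keeps every row from both sides; unmatched rows get NULL for the other side's columns.
Matching on a.acct_id = b.acct_id. A NULL in a compared column never satisfies the condition.
- a (acct_id=8) has no partner → padded with NULL.
- a (acct_id=4) pairs with 1 row(s) of b.
- a (acct_id=4) pairs with 1 row(s) of b.
- a (acct_id=8) has no partner → padded with NULL.
- a (acct_id=NULL) has no partner → padded with NULL.
- a (acct_id=8) has no partner → padded with NULL.
- a (acct_id=7) has no partner → padded with NULL.
- a (acct_id=4) pairs with 1 row(s) of b.
- 6 row(s) from b found no a partner → padded with NULL.
Total: 3 matched + 11 padded = 14 rows.

14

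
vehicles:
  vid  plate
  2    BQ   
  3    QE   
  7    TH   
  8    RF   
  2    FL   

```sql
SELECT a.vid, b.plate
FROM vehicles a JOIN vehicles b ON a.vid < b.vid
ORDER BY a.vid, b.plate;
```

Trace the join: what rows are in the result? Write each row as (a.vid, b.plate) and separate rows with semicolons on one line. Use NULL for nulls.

INNER JOIN keeps only pairs where the ON condition holds.
Matching on a.vid < b.vid.
- a row (vid=2): matches 3 b row(s) → 3 output row(s).
- a row (vid=3): matches 2 b row(s) → 2 output row(s).
- a row (vid=7): matches 1 b row(s) → 1 output row(s).
- a row (vid=8): no match → dropped.
- a row (vid=2): matches 3 b row(s) → 3 output row(s).
After projecting and ordering:
a.vid | b.plate
2 | QE
2 | QE
2 | RF
2 | RF
2 | TH
2 | TH
3 | RF
3 | TH
7 | RF

(2, QE); (2, QE); (2, RF); (2, RF); (2, TH); (2, TH); (3, RF); (3, TH); (7, RF)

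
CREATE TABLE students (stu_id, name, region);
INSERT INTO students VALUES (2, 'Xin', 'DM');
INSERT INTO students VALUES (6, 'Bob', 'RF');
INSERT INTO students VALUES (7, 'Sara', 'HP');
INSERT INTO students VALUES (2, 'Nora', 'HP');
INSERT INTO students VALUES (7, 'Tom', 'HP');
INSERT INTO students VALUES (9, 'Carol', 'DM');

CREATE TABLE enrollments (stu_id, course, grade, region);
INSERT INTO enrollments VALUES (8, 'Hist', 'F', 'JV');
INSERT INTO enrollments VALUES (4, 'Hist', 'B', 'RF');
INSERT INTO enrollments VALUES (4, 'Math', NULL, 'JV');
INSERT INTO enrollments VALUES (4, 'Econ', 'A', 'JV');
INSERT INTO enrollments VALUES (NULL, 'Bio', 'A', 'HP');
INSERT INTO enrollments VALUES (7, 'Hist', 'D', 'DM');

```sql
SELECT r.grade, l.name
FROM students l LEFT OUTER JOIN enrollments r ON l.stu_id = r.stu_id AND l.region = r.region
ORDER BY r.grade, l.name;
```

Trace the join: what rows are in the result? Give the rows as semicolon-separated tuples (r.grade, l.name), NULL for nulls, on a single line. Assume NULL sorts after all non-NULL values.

LEFT JOIN keeps every row from `students`; unmatched rows get NULL for `enrollments`'s columns.
Matching on l.stu_id = r.stu_id AND l.region = r.region. A NULL in a compared column never satisfies the condition.
Matched pairs: 0; unmatched l rows kept: 6.

(NULL, Bob); (NULL, Carol); (NULL, Nora); (NULL, Sara); (NULL, Tom); (NULL, Xin)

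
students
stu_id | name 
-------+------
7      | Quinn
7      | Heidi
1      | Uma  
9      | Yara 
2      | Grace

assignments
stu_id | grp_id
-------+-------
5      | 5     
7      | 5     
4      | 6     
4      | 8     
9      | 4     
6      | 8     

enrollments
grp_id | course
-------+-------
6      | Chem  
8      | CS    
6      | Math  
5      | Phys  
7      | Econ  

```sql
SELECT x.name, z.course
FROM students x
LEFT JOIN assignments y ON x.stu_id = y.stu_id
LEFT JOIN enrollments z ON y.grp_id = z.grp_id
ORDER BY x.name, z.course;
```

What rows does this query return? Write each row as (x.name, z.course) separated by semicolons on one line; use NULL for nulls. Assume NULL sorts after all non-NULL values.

Evaluate left to right. First `students x LEFT JOIN assignments y` on stu_id: 5 row(s).
Then LEFT JOIN `enrollments z` on grp_id: each of those 5 rows is kept; rows whose y.grp_id has no match in z get NULL for z's columns.

(Grace, NULL); (Heidi, Phys); (Quinn, Phys); (Uma, NULL); (Yara, NULL)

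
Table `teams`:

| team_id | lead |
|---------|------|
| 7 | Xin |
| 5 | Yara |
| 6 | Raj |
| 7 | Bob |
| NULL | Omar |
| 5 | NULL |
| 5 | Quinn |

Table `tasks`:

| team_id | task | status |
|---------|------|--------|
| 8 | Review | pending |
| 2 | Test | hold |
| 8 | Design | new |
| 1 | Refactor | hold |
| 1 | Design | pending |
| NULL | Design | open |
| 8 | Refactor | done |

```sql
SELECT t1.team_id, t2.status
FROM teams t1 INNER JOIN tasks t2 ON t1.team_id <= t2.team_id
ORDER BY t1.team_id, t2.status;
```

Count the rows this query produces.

18

INNER JOIN keeps only pairs where the ON condition holds.
Matching on t1.team_id <= t2.team_id. A NULL in a compared column never satisfies the condition.
- team_id=7: 3 matching t2 row(s), so 3 row(s) emitted.
- team_id=5: 3 matching t2 row(s), so 3 row(s) emitted.
- team_id=6: 3 matching t2 row(s), so 3 row(s) emitted.
- team_id=7: 3 matching t2 row(s), so 3 row(s) emitted.
- team_id=NULL: no matching t2 row, dropped.
- team_id=5: 3 matching t2 row(s), so 3 row(s) emitted.
- team_id=5: 3 matching t2 row(s), so 3 row(s) emitted.
Total: 18 rows.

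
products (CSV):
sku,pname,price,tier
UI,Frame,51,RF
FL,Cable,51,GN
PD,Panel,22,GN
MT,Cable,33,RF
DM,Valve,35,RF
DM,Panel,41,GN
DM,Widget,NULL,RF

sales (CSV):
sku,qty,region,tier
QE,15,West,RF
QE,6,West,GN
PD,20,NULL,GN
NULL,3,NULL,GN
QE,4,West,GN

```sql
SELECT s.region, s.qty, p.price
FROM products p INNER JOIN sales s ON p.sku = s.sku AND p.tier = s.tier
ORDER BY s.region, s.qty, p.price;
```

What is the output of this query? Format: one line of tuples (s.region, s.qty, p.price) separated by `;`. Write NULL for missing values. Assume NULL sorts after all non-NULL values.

(NULL, 20, 22)

INNER JOIN keeps only pairs where the ON condition holds.
Matching on p.sku = s.sku AND p.tier = s.tier. A NULL in a compared column never satisfies the condition.
- sku=UI, tier=RF: no matching s row, dropped.
- sku=FL, tier=GN: no matching s row, dropped.
- sku=PD, tier=GN: 1 matching s row(s), so 1 row(s) emitted.
- sku=MT, tier=RF: no matching s row, dropped.
- sku=DM, tier=RF: no matching s row, dropped.
- sku=DM, tier=GN: no matching s row, dropped.
- sku=DM, tier=RF: no matching s row, dropped.
After projecting and ordering:
s.region | s.qty | p.price
NULL | 20 | 22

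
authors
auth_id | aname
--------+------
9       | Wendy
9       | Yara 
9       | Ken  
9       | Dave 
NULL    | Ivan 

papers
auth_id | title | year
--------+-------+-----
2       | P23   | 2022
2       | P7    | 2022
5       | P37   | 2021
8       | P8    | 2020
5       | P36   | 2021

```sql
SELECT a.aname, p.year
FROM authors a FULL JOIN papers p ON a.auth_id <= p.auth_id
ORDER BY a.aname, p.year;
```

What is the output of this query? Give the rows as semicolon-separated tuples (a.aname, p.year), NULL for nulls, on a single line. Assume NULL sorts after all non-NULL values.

(Dave, NULL); (Ivan, NULL); (Ken, NULL); (Wendy, NULL); (Yara, NULL); (NULL, 2020); (NULL, 2021); (NULL, 2021); (NULL, 2022); (NULL, 2022)

FULL OUTER JOIN keeps every row from both sides; unmatched rows get NULL for the other side's columns.
Matching on a.auth_id <= p.auth_id. A NULL in a compared column never satisfies the condition.
Matched pairs: 0; unmatched a rows kept: 5; unmatched p rows kept: 5.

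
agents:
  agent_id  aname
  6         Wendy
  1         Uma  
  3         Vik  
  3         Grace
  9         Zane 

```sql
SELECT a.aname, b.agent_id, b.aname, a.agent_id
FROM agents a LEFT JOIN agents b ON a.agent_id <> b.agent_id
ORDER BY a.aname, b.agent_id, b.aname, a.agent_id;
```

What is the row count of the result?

LEFT JOIN keeps every row from `agents a`; unmatched rows get NULL for `agents b`'s columns.
Matching on a.agent_id <> b.agent_id.
Matched pairs: 18; unmatched a rows kept: 0.
Total: 18 rows.

18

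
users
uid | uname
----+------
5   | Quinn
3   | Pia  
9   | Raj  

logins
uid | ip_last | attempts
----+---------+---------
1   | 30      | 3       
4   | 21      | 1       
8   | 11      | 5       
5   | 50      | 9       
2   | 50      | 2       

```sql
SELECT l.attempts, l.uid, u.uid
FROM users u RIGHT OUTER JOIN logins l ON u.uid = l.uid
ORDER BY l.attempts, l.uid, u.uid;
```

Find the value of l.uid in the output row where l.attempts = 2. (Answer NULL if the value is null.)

2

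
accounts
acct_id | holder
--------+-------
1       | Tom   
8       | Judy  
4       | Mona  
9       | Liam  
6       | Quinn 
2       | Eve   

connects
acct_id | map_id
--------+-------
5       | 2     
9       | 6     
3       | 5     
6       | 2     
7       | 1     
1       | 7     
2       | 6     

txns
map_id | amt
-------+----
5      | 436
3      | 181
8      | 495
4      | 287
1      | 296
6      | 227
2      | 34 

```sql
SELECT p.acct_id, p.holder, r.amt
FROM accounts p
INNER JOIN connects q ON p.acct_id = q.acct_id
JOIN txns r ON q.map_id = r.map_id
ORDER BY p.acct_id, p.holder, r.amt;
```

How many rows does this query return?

Step 1 — p INNER JOIN q on acct_id → 4 row(s).
Then INNER JOIN `txns r` on map_id: keep only rows whose q.map_id appears in r.
Result: 3 row(s).

3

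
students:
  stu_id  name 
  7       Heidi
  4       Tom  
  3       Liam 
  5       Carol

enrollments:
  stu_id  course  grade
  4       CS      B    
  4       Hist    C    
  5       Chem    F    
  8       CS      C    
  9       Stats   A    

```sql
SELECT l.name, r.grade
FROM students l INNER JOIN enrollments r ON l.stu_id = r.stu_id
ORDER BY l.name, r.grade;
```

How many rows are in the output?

3

INNER JOIN keeps only pairs where the ON condition holds.
Matching on l.stu_id = r.stu_id.
Matched pairs: 3.
Total: 3 rows.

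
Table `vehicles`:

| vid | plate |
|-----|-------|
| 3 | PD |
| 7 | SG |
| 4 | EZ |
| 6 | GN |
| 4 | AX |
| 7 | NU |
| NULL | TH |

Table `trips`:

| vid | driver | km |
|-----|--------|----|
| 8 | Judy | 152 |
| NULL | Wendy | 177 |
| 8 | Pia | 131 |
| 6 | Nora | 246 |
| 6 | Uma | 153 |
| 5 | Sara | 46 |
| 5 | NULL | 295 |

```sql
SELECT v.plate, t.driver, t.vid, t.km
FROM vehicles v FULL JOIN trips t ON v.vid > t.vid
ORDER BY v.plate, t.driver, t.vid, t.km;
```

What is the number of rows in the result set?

FULL OUTER JOIN keeps every row from both sides; unmatched rows get NULL for the other side's columns.
Matching on v.vid > t.vid. A NULL in a compared column never satisfies the condition.
Matched pairs: 10; unmatched v rows kept: 4; unmatched t rows kept: 3.
Total: 10 matched + 7 padded = 17 rows.

17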